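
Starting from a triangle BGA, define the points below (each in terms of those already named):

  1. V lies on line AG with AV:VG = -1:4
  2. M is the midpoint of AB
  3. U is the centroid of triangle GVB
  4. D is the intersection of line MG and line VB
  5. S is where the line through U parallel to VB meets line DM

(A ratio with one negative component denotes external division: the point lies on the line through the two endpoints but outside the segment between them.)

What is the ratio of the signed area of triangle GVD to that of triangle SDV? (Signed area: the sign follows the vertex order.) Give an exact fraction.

[GVD]:[SDV] = -3

Set B = (0, 0), G = (1, 0), A = (0, 1); any affine frame gives the same invariant.
1. V lies on line AG with AV:VG = -1:4 ⇒ V = (-1/3, 4/3)
2. M is the midpoint of AB ⇒ M = (0, 1/2)
3. U is the centroid of triangle GVB ⇒ U = (2/9, 4/9)
4. D is the intersection of line MG and line VB ⇒ D = (-1/7, 4/7)
5. S is where the line through U parallel to VB meets line DM ⇒ S = (5/21, 8/21)
2·[GVD] = 16/21, 2·[SDV] = -16/63
[GVD]:[SDV] = 16/21:-16/63 = -3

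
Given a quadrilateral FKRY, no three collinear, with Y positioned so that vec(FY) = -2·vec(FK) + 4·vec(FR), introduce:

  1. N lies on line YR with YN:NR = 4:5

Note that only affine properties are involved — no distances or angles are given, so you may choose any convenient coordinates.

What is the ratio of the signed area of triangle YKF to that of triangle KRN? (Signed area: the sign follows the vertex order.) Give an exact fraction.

Choose coordinates F = (0, 0), K = (1, 0), R = (0, 1), Y = (-2, 4).
1. N lies on line YR with YN:NR = 4:5 ⇒ N = (-10/9, 8/3)
2·[YKF] = -4, 2·[KRN] = -5/9
[YKF]:[KRN] = -4:-5/9 = 36/5

[YKF]:[KRN] = 36/5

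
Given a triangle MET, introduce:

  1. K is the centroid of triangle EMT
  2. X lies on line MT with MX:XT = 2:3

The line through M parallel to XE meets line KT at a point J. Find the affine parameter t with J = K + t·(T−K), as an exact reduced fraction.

t = -7/8

Work in coordinates with M = (0, 0), E = (1, 0), T = (0, 1).
1. K is the centroid of triangle EMT ⇒ K = (1/3, 1/3)
2. X lies on line MT with MX:XT = 2:3 ⇒ X = (0, 2/5)
through M parallel to XE: direction (1, -2/5); meets KT at J = (5/8, -1/4)
J = K + t·(T−K) with t = -7/8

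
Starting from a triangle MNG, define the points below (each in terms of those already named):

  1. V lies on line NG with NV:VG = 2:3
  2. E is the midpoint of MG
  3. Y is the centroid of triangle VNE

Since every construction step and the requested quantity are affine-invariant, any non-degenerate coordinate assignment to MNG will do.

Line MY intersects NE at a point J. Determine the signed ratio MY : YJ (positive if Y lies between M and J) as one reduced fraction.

Assign M = (0, 0), N = (1, 0), G = (0, 1) — the answer is frame-independent, so this choice is without loss of generality.
1. V lies on line NG with NV:VG = 2:3 ⇒ V = (3/5, 2/5)
2. E is the midpoint of MG ⇒ E = (0, 1/2)
3. Y is the centroid of triangle VNE ⇒ Y = (8/15, 3/10)
line MY meets NE at J = (8/17, 9/34)
Y = M + t·(J−M) with t = 17/15, so MY:YJ = 17/15:-2/15

MY:YJ = -17/2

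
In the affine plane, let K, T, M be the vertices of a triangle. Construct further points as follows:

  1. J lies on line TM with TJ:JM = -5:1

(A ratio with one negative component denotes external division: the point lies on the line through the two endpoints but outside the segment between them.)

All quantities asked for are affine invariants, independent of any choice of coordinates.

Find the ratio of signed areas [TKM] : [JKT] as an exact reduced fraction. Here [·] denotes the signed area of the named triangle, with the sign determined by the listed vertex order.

[TKM]:[JKT] = -4/5

Choose coordinates K = (0, 0), T = (1, 0), M = (0, 1).
1. J lies on line TM with TJ:JM = -5:1 ⇒ J = (-1/4, 5/4)
2·[TKM] = -1, 2·[JKT] = 5/4
[TKM]:[JKT] = -1:5/4 = -4/5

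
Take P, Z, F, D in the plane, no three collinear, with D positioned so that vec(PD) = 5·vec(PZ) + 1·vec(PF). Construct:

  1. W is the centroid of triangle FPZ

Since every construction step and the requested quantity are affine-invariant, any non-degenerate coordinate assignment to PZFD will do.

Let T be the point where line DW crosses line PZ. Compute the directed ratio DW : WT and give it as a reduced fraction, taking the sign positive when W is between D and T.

Work in coordinates with P = (0, 0), Z = (1, 0), F = (0, 1), D = (5, 1).
1. W is the centroid of triangle FPZ ⇒ W = (1/3, 1/3)
line DW meets PZ at T = (-2, 0)
W = D + t·(T−D) with t = 2/3, so DW:WT = 2/3:1/3

DW:WT = 2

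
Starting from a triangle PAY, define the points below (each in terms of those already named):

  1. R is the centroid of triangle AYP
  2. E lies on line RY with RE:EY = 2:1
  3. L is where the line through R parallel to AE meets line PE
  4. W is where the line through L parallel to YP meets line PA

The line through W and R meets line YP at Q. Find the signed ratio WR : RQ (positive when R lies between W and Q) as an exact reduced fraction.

Choose coordinates P = (0, 0), A = (1, 0), Y = (0, 1).
1. R is the centroid of triangle AYP ⇒ R = (1/3, 1/3)
2. E lies on line RY with RE:EY = 2:1 ⇒ E = (1/9, 7/9)
3. L is where the line through R parallel to AE meets line PE ⇒ L = (5/63, 5/9)
4. W is where the line through L parallel to YP meets line PA ⇒ W = (5/63, 0)
line WR meets YP at Q = (0, -5/48)
R = W + t·(Q−W) with t = -16/5, so WR:RQ = -16/5:21/5

WR:RQ = -16/21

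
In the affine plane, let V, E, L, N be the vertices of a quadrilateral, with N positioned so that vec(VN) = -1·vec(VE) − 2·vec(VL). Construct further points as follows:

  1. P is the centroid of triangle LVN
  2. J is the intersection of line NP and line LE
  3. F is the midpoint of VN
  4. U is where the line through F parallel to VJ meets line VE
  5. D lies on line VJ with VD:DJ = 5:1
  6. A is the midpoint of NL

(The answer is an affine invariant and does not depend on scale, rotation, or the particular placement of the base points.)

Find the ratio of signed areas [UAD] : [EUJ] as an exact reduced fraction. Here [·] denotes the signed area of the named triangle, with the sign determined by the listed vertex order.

[UAD]:[EUJ] = -3/32

Set V = (0, 0), E = (1, 0), L = (0, 1), N = (-1, -2); any affine frame gives the same invariant.
1. P is the centroid of triangle LVN ⇒ P = (-1/3, -1/3)
2. J is the intersection of line NP and line LE ⇒ J = (1/7, 6/7)
3. F is the midpoint of VN ⇒ F = (-1/2, -1)
4. U is where the line through F parallel to VJ meets line VE ⇒ U = (-1/3, 0)
5. D lies on line VJ with VD:DJ = 5:1 ⇒ D = (5/42, 5/7)
6. A is the midpoint of NL ⇒ A = (-1/2, -1/2)
2·[UAD] = 3/28, 2·[EUJ] = -8/7
[UAD]:[EUJ] = 3/28:-8/7 = -3/32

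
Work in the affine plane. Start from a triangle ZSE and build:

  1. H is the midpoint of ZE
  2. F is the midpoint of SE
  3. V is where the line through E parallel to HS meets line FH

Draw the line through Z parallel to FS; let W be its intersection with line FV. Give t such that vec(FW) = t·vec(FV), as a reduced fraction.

Choose coordinates Z = (0, 0), S = (1, 0), E = (0, 1).
1. H is the midpoint of ZE ⇒ H = (0, 1/2)
2. F is the midpoint of SE ⇒ F = (1/2, 1/2)
3. V is where the line through E parallel to HS meets line FH ⇒ V = (1, 1/2)
through Z parallel to FS: direction (1/2, -1/2); meets FV at W = (-1/2, 1/2)
W = F + t·(V−F) with t = -2

t = -2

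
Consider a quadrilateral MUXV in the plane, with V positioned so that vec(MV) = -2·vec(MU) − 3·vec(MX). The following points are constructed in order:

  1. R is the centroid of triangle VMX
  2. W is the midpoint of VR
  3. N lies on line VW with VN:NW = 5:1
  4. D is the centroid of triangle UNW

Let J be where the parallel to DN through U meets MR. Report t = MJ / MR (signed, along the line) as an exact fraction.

t = 10

Assign M = (0, 0), U = (1, 0), X = (0, 1), V = (-2, -3) — the answer is frame-independent, so this choice is without loss of generality.
1. R is the centroid of triangle VMX ⇒ R = (-2/3, -2/3)
2. W is the midpoint of VR ⇒ W = (-4/3, -11/6)
3. N lies on line VW with VN:NW = 5:1 ⇒ N = (-13/9, -73/36)
4. D is the centroid of triangle UNW ⇒ D = (-16/27, -139/108)
through U parallel to DN: direction (-23/27, -20/27); meets MR at J = (-20/3, -20/3)
J = M + t·(R−M) with t = 10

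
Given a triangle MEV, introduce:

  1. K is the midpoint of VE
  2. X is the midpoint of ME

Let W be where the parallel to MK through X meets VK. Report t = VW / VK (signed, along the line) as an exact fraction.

Set M = (0, 0), E = (1, 0), V = (0, 1); any affine frame gives the same invariant.
1. K is the midpoint of VE ⇒ K = (1/2, 1/2)
2. X is the midpoint of ME ⇒ X = (1/2, 0)
through X parallel to MK: direction (1/2, 1/2); meets VK at W = (3/4, 1/4)
W = V + t·(K−V) with t = 3/2

t = 3/2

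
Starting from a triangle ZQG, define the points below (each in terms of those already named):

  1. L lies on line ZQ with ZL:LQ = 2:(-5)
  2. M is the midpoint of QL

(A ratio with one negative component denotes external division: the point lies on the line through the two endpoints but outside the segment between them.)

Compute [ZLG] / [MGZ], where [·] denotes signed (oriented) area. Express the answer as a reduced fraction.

Work in coordinates with Z = (0, 0), Q = (1, 0), G = (0, 1).
1. L lies on line ZQ with ZL:LQ = 2:(-5) ⇒ L = (-2/3, 0)
2. M is the midpoint of QL ⇒ M = (1/6, 0)
2·[ZLG] = -2/3, 2·[MGZ] = 1/6
[ZLG]:[MGZ] = -2/3:1/6 = -4

[ZLG]:[MGZ] = -4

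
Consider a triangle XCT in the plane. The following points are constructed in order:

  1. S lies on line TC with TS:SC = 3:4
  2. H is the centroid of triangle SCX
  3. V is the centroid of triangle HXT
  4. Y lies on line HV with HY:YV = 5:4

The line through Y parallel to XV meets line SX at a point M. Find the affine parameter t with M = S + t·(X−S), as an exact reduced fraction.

t = 1/9

Set X = (0, 0), C = (1, 0), T = (0, 1); any affine frame gives the same invariant.
1. S lies on line TC with TS:SC = 3:4 ⇒ S = (3/7, 4/7)
2. H is the centroid of triangle SCX ⇒ H = (10/21, 4/21)
3. V is the centroid of triangle HXT ⇒ V = (10/63, 25/63)
4. Y lies on line HV with HY:YV = 5:4 ⇒ Y = (170/567, 173/567)
through Y parallel to XV: direction (10/63, 25/63); meets SX at M = (8/21, 32/63)
M = S + t·(X−S) with t = 1/9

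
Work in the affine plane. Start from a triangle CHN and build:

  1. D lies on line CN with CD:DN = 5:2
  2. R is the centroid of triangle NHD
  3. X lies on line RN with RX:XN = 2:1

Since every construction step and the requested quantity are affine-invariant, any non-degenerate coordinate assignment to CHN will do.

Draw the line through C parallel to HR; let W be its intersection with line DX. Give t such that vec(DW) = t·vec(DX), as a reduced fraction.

Work in coordinates with C = (0, 0), H = (1, 0), N = (0, 1).
1. D lies on line CN with CD:DN = 5:2 ⇒ D = (0, 5/7)
2. R is the centroid of triangle NHD ⇒ R = (1/3, 4/7)
3. X lies on line RN with RX:XN = 2:1 ⇒ X = (1/9, 6/7)
through C parallel to HR: direction (-2/3, 4/7); meets DX at W = (-1/3, 2/7)
W = D + t·(X−D) with t = -3

t = -3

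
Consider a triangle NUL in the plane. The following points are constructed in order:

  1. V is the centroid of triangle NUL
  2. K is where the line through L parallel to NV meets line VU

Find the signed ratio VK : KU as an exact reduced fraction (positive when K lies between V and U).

Assign N = (0, 0), U = (1, 0), L = (0, 1) — the answer is frame-independent, so this choice is without loss of generality.
1. V is the centroid of triangle NUL ⇒ V = (1/3, 1/3)
2. K is where the line through L parallel to NV meets line VU ⇒ K = (-1/3, 2/3)
K = V + t·(U−V) with t = -1, so VK:KU = t:(1−t) = -1:2

VK:KU = -1/2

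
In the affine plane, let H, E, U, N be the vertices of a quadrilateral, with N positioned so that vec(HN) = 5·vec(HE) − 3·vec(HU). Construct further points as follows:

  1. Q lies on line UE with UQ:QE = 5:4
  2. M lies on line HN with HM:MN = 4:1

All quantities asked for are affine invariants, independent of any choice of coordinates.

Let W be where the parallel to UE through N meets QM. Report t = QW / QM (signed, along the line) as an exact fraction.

Choose coordinates H = (0, 0), E = (1, 0), U = (0, 1), N = (5, -3).
1. Q lies on line UE with UQ:QE = 5:4 ⇒ Q = (5/9, 4/9)
2. M lies on line HN with HM:MN = 4:1 ⇒ M = (4, -12/5)
through N parallel to UE: direction (1, -1); meets QM at W = (170/27, -116/27)
W = Q + t·(M−Q) with t = 5/3

t = 5/3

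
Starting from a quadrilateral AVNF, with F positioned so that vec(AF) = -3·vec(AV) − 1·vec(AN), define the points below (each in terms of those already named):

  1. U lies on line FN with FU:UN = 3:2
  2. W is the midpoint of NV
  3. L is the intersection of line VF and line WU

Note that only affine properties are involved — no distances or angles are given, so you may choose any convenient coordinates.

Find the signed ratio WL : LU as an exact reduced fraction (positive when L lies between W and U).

Choose coordinates A = (0, 0), V = (1, 0), N = (0, 1), F = (-3, -1).
1. U lies on line FN with FU:UN = 3:2 ⇒ U = (-6/5, 1/5)
2. W is the midpoint of NV ⇒ W = (1/2, 1/2)
3. L is the intersection of line VF and line WU ⇒ L = (9, 2)
L = W + t·(U−W) with t = -5, so WL:LU = t:(1−t) = -5:6

WL:LU = -5/6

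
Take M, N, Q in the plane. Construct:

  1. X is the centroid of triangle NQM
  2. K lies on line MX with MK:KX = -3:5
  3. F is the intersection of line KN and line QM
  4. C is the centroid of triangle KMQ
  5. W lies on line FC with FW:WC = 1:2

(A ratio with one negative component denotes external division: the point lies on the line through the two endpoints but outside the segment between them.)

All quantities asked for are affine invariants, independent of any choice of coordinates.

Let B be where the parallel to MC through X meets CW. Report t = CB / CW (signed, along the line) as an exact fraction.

Choose coordinates M = (0, 0), N = (1, 0), Q = (0, 1).
1. X is the centroid of triangle NQM ⇒ X = (1/3, 1/3)
2. K lies on line MX with MK:KX = -3:5 ⇒ K = (-1/2, -1/2)
3. F is the intersection of line KN and line QM ⇒ F = (0, -1/3)
4. C is the centroid of triangle KMQ ⇒ C = (-1/6, 1/6)
5. W lies on line FC with FW:WC = 1:2 ⇒ W = (-1/18, -1/6)
through X parallel to MC: direction (-1/6, 1/6); meets CW at B = (-1/2, 7/6)
B = C + t·(W−C) with t = -3

t = -3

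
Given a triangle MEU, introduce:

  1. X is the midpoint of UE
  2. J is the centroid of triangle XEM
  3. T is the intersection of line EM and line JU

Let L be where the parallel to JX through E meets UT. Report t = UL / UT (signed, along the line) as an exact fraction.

Work in coordinates with M = (0, 0), E = (1, 0), U = (0, 1).
1. X is the midpoint of UE ⇒ X = (1/2, 1/2)
2. J is the centroid of triangle XEM ⇒ J = (1/2, 1/6)
3. T is the intersection of line EM and line JU ⇒ T = (3/5, 0)
through E parallel to JX: direction (0, 1/3); meets UT at L = (1, -2/3)
L = U + t·(T−U) with t = 5/3

t = 5/3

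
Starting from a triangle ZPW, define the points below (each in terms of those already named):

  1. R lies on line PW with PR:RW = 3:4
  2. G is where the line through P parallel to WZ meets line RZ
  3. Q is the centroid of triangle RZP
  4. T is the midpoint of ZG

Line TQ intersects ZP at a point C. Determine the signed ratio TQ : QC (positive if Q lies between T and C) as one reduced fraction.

TQ:QC = 13/8

Work in coordinates with Z = (0, 0), P = (1, 0), W = (0, 1).
1. R lies on line PW with PR:RW = 3:4 ⇒ R = (4/7, 3/7)
2. G is where the line through P parallel to WZ meets line RZ ⇒ G = (1, 3/4)
3. Q is the centroid of triangle RZP ⇒ Q = (11/21, 1/7)
4. T is the midpoint of ZG ⇒ T = (1/2, 3/8)
line TQ meets ZP at C = (7/13, 0)
Q = T + t·(C−T) with t = 13/21, so TQ:QC = 13/21:8/21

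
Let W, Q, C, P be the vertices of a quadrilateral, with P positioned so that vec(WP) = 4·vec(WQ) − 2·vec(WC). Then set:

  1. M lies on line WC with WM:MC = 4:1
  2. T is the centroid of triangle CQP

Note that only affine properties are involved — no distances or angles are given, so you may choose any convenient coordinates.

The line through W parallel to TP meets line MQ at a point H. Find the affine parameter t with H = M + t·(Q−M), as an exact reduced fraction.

Choose coordinates W = (0, 0), Q = (1, 0), C = (0, 1), P = (4, -2).
1. M lies on line WC with WM:MC = 4:1 ⇒ M = (0, 4/5)
2. T is the centroid of triangle CQP ⇒ T = (5/3, -1/3)
through W parallel to TP: direction (7/3, -5/3); meets MQ at H = (28/3, -20/3)
H = M + t·(Q−M) with t = 28/3

t = 28/3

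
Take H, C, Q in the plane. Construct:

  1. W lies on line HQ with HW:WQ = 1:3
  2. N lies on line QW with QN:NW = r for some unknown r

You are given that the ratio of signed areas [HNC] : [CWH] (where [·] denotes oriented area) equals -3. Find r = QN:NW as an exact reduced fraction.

Work in coordinates with H = (0, 0), C = (1, 0), Q = (0, 1).
1. W lies on line HQ with HW:WQ = 1:3 ⇒ W = (0, 1/4)
2. With QN:NW = r, write λ = r/(r+1) so N = Q + λ·(W−Q); N is affine-linear in λ
Every point depending on N is an affine combination of N and λ-independent points, so each such coordinate is linear in λ; the λ² term in each signed area is a multiple of (W−Q)×(W−Q) = 0, so 2·[HNC] and 2·[CWH] are each linear in λ. Evaluating at λ=0 and λ=1:
  2·[HNC] = 3/4·λ − 1,   2·[CWH] = 1/4
So [HNC]:[CWH] = (3/4·λ − 1) / (1/4). Setting this equal to -3:
  3/4·λ − 1 = -3·(1/4)  ⇒  λ = 1/3
Then r = λ/(1−λ) = (1/3)/(2/3) = 1/2. Check: with r = 1/2, N = (0, 3/4) and [HNC]:[CWH] = -3 as required.

r = 1/2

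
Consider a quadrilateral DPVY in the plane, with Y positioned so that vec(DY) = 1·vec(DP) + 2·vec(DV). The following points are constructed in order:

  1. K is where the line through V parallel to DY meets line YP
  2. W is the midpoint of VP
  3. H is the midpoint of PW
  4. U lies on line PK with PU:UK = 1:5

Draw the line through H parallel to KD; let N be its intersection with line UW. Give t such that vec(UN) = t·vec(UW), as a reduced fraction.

t = 1/3

Set D = (0, 0), P = (1, 0), V = (0, 1), Y = (1, 2); any affine frame gives the same invariant.
1. K is where the line through V parallel to DY meets line YP ⇒ K = (1, 3)
2. W is the midpoint of VP ⇒ W = (1/2, 1/2)
3. H is the midpoint of PW ⇒ H = (3/4, 1/4)
4. U lies on line PK with PU:UK = 1:5 ⇒ U = (1, 1/2)
through H parallel to KD: direction (-1, -3); meets UW at N = (5/6, 1/2)
N = U + t·(W−U) with t = 1/3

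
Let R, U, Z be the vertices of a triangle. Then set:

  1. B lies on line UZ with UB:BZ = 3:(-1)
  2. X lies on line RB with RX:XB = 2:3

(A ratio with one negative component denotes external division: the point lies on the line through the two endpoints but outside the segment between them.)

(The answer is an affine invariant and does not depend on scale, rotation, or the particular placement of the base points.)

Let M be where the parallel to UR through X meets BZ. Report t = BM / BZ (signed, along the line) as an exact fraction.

t = 9/5

Set R = (0, 0), U = (1, 0), Z = (0, 1); any affine frame gives the same invariant.
1. B lies on line UZ with UB:BZ = 3:(-1) ⇒ B = (-1/2, 3/2)
2. X lies on line RB with RX:XB = 2:3 ⇒ X = (-1/5, 3/5)
through X parallel to UR: direction (-1, 0); meets BZ at M = (2/5, 3/5)
M = B + t·(Z−B) with t = 9/5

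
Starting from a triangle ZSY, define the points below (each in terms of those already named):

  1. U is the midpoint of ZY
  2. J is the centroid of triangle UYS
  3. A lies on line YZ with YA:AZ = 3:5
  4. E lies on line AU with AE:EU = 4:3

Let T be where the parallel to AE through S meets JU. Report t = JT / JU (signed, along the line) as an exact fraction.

t = -2

Work in coordinates with Z = (0, 0), S = (1, 0), Y = (0, 1).
1. U is the midpoint of ZY ⇒ U = (0, 1/2)
2. J is the centroid of triangle UYS ⇒ J = (1/3, 1/2)
3. A lies on line YZ with YA:AZ = 3:5 ⇒ A = (0, 5/8)
4. E lies on line AU with AE:EU = 4:3 ⇒ E = (0, 31/56)
through S parallel to AE: direction (0, -1/14); meets JU at T = (1, 1/2)
T = J + t·(U−J) with t = -2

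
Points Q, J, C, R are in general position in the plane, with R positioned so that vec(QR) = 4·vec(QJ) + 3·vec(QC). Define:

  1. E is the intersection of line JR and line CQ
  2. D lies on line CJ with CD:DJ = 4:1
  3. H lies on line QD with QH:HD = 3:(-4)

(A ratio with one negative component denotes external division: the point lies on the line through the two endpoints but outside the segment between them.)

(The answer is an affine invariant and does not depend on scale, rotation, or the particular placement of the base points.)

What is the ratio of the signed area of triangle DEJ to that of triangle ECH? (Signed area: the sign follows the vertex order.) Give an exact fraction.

[DEJ]:[ECH] = 1/12

Set Q = (0, 0), J = (1, 0), C = (0, 1), R = (4, 3); any affine frame gives the same invariant.
1. E is the intersection of line JR and line CQ ⇒ E = (0, -1)
2. D lies on line CJ with CD:DJ = 4:1 ⇒ D = (4/5, 1/5)
3. H lies on line QD with QH:HD = 3:(-4) ⇒ H = (-12/5, -3/5)
2·[DEJ] = 2/5, 2·[ECH] = 24/5
[DEJ]:[ECH] = 2/5:24/5 = 1/12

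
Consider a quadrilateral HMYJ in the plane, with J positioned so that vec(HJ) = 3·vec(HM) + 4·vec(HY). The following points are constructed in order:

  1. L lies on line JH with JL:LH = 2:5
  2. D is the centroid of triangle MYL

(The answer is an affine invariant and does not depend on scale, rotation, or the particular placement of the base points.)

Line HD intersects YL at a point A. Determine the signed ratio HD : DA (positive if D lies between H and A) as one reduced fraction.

Set H = (0, 0), M = (1, 0), Y = (0, 1), J = (3, 4); any affine frame gives the same invariant.
1. L lies on line JH with JL:LH = 2:5 ⇒ L = (15/7, 20/7)
2. D is the centroid of triangle MYL ⇒ D = (22/21, 9/7)
line HD meets YL at A = (330/119, 405/119)
D = H + t·(A−H) with t = 17/45, so HD:DA = 17/45:28/45

HD:DA = 17/28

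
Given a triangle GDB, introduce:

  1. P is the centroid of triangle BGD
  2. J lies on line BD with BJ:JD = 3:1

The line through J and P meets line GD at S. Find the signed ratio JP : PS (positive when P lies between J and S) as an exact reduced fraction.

JP:PS = -1/4

Set G = (0, 0), D = (1, 0), B = (0, 1); any affine frame gives the same invariant.
1. P is the centroid of triangle BGD ⇒ P = (1/3, 1/3)
2. J lies on line BD with BJ:JD = 3:1 ⇒ J = (3/4, 1/4)
line JP meets GD at S = (2, 0)
P = J + t·(S−J) with t = -1/3, so JP:PS = -1/3:4/3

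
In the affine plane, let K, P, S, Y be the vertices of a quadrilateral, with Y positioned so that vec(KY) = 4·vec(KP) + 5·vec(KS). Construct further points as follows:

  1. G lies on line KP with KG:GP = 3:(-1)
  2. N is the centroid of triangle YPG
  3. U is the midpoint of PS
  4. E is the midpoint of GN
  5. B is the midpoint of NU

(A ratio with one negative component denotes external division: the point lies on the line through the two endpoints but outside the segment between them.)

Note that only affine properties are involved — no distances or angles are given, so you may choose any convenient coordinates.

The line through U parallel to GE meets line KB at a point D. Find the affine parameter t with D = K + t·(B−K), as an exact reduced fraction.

t = 1/3

Choose coordinates K = (0, 0), P = (1, 0), S = (0, 1), Y = (4, 5).
1. G lies on line KP with KG:GP = 3:(-1) ⇒ G = (3/2, 0)
2. N is the centroid of triangle YPG ⇒ N = (13/6, 5/3)
3. U is the midpoint of PS ⇒ U = (1/2, 1/2)
4. E is the midpoint of GN ⇒ E = (11/6, 5/6)
5. B is the midpoint of NU ⇒ B = (4/3, 13/12)
through U parallel to GE: direction (1/3, 5/6); meets KB at D = (4/9, 13/36)
D = K + t·(B−K) with t = 1/3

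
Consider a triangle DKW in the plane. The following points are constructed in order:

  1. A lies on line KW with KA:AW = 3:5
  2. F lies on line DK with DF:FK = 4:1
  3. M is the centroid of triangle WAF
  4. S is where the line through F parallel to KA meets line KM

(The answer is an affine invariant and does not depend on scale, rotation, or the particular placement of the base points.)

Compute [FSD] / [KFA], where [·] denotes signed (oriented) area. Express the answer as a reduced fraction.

[FSD]:[KFA] = -44/3

Assign D = (0, 0), K = (1, 0), W = (0, 1) — the answer is frame-independent, so this choice is without loss of generality.
1. A lies on line KW with KA:AW = 3:5 ⇒ A = (5/8, 3/8)
2. F lies on line DK with DF:FK = 4:1 ⇒ F = (4/5, 0)
3. M is the centroid of triangle WAF ⇒ M = (19/40, 11/24)
4. S is where the line through F parallel to KA meets line KM ⇒ S = (-23/40, 11/8)
2·[FSD] = 11/10, 2·[KFA] = -3/40
[FSD]:[KFA] = 11/10:-3/40 = -44/3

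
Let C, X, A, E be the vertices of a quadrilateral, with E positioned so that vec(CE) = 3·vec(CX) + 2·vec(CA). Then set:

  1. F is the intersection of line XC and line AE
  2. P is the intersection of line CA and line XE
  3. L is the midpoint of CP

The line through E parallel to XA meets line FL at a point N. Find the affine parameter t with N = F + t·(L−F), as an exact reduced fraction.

t = 16/5

Set C = (0, 0), X = (1, 0), A = (0, 1), E = (3, 2); any affine frame gives the same invariant.
1. F is the intersection of line XC and line AE ⇒ F = (-3, 0)
2. P is the intersection of line CA and line XE ⇒ P = (0, -1)
3. L is the midpoint of CP ⇒ L = (0, -1/2)
through E parallel to XA: direction (-1, 1); meets FL at N = (33/5, -8/5)
N = F + t·(L−F) with t = 16/5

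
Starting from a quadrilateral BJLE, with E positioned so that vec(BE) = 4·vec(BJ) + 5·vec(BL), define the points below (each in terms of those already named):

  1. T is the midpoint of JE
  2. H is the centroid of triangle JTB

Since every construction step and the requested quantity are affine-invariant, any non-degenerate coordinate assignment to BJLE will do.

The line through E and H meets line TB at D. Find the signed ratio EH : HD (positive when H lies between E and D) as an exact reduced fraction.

EH:HD = -4

Choose coordinates B = (0, 0), J = (1, 0), L = (0, 1), E = (4, 5).
1. T is the midpoint of JE ⇒ T = (5/2, 5/2)
2. H is the centroid of triangle JTB ⇒ H = (7/6, 5/6)
line EH meets TB at D = (15/8, 15/8)
H = E + t·(D−E) with t = 4/3, so EH:HD = 4/3:-1/3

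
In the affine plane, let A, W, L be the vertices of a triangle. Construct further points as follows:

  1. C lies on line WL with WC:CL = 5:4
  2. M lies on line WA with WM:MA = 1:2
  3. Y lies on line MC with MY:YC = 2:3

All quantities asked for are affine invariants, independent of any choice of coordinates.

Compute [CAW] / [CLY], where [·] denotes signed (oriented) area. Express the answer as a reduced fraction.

Work in coordinates with A = (0, 0), W = (1, 0), L = (0, 1).
1. C lies on line WL with WC:CL = 5:4 ⇒ C = (4/9, 5/9)
2. M lies on line WA with WM:MA = 1:2 ⇒ M = (2/3, 0)
3. Y lies on line MC with MY:YC = 2:3 ⇒ Y = (26/45, 2/9)
2·[CAW] = 5/9, 2·[CLY] = 4/45
[CAW]:[CLY] = 5/9:4/45 = 25/4

[CAW]:[CLY] = 25/4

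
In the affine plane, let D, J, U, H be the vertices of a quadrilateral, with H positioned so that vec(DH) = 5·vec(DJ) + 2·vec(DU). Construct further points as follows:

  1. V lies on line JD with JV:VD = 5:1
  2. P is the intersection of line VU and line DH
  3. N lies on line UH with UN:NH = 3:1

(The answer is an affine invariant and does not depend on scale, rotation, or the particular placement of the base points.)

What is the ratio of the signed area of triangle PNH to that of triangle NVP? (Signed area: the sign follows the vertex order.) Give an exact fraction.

Choose coordinates D = (0, 0), J = (1, 0), U = (0, 1), H = (5, 2).
1. V lies on line JD with JV:VD = 5:1 ⇒ V = (1/6, 0)
2. P is the intersection of line VU and line DH ⇒ P = (5/32, 1/16)
3. N lies on line UH with UN:NH = 3:1 ⇒ N = (15/4, 7/4)
2·[PNH] = -155/128, 2·[NVP] = -31/128
[PNH]:[NVP] = -155/128:-31/128 = 5

[PNH]:[NVP] = 5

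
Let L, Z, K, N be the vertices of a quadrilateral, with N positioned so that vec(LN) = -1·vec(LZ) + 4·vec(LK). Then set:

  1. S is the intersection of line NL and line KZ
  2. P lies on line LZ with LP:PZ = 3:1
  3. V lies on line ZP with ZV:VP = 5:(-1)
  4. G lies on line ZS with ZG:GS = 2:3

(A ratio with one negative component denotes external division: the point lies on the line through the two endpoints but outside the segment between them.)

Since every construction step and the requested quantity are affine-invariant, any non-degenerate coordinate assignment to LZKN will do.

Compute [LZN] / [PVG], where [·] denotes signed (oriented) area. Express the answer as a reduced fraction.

Set L = (0, 0), Z = (1, 0), K = (0, 1), N = (-1, 4); any affine frame gives the same invariant.
1. S is the intersection of line NL and line KZ ⇒ S = (-1/3, 4/3)
2. P lies on line LZ with LP:PZ = 3:1 ⇒ P = (3/4, 0)
3. V lies on line ZP with ZV:VP = 5:(-1) ⇒ V = (11/16, 0)
4. G lies on line ZS with ZG:GS = 2:3 ⇒ G = (7/15, 8/15)
2·[LZN] = 4, 2·[PVG] = -1/30
[LZN]:[PVG] = 4:-1/30 = -120

[LZN]:[PVG] = -120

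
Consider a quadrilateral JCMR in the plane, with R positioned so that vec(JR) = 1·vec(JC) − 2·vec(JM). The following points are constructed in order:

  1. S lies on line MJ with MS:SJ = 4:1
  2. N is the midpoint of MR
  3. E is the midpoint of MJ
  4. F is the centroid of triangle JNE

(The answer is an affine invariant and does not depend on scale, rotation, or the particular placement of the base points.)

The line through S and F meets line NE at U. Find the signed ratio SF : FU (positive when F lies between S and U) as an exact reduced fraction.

Assign J = (0, 0), C = (1, 0), M = (0, 1), R = (1, -2) — the answer is frame-independent, so this choice is without loss of generality.
1. S lies on line MJ with MS:SJ = 4:1 ⇒ S = (0, 1/5)
2. N is the midpoint of MR ⇒ N = (1/2, -1/2)
3. E is the midpoint of MJ ⇒ E = (0, 1/2)
4. F is the centroid of triangle JNE ⇒ F = (1/6, 0)
line SF meets NE at U = (3/8, -1/4)
F = S + t·(U−S) with t = 4/9, so SF:FU = 4/9:5/9

SF:FU = 4/5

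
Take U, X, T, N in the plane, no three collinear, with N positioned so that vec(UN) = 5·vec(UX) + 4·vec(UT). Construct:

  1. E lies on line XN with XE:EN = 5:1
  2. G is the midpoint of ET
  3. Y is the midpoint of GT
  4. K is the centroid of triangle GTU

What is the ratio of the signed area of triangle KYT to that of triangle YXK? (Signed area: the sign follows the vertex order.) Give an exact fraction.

Set U = (0, 0), X = (1, 0), T = (0, 1), N = (5, 4); any affine frame gives the same invariant.
1. E lies on line XN with XE:EN = 5:1 ⇒ E = (13/3, 10/3)
2. G is the midpoint of ET ⇒ G = (13/6, 13/6)
3. Y is the midpoint of GT ⇒ Y = (13/12, 19/12)
4. K is the centroid of triangle GTU ⇒ K = (13/18, 19/18)
2·[KYT] = 13/36, 2·[YXK] = -19/36
[KYT]:[YXK] = 13/36:-19/36 = -13/19

[KYT]:[YXK] = -13/19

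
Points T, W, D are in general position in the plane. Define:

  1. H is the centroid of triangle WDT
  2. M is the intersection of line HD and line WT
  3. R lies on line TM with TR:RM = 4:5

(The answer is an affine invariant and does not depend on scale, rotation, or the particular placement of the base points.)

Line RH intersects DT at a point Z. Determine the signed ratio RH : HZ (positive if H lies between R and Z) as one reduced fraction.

RH:HZ = -1/3

Choose coordinates T = (0, 0), W = (1, 0), D = (0, 1).
1. H is the centroid of triangle WDT ⇒ H = (1/3, 1/3)
2. M is the intersection of line HD and line WT ⇒ M = (1/2, 0)
3. R lies on line TM with TR:RM = 4:5 ⇒ R = (2/9, 0)
line RH meets DT at Z = (0, -2/3)
H = R + t·(Z−R) with t = -1/2, so RH:HZ = -1/2:3/2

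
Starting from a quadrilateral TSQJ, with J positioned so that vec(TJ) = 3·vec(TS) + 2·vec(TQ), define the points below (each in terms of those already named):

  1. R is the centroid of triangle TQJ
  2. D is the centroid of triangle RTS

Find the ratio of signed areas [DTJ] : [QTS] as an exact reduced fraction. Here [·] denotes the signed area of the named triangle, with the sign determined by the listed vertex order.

[DTJ]:[QTS] = -1/3

Work in coordinates with T = (0, 0), S = (1, 0), Q = (0, 1), J = (3, 2).
1. R is the centroid of triangle TQJ ⇒ R = (1, 1)
2. D is the centroid of triangle RTS ⇒ D = (2/3, 1/3)
2·[DTJ] = -1/3, 2·[QTS] = 1
[DTJ]:[QTS] = -1/3:1 = -1/3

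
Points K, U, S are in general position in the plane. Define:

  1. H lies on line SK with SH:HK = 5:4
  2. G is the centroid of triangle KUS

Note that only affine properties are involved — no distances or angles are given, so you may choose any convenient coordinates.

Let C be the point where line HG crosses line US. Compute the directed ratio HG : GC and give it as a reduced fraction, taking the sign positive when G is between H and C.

HG:GC = 2/3

Work in coordinates with K = (0, 0), U = (1, 0), S = (0, 1).
1. H lies on line SK with SH:HK = 5:4 ⇒ H = (0, 4/9)
2. G is the centroid of triangle KUS ⇒ G = (1/3, 1/3)
line HG meets US at C = (5/6, 1/6)
G = H + t·(C−H) with t = 2/5, so HG:GC = 2/5:3/5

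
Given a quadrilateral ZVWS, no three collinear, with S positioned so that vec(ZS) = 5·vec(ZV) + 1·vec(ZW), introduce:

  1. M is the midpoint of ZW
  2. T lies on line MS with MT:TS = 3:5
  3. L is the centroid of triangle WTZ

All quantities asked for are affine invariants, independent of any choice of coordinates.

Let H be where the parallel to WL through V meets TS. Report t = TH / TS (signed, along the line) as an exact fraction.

t = -13/25

Work in coordinates with Z = (0, 0), V = (1, 0), W = (0, 1), S = (5, 1).
1. M is the midpoint of ZW ⇒ M = (0, 1/2)
2. T lies on line MS with MT:TS = 3:5 ⇒ T = (15/8, 11/16)
3. L is the centroid of triangle WTZ ⇒ L = (5/8, 9/16)
through V parallel to WL: direction (5/8, -7/16); meets TS at H = (1/4, 21/40)
H = T + t·(S−T) with t = -13/25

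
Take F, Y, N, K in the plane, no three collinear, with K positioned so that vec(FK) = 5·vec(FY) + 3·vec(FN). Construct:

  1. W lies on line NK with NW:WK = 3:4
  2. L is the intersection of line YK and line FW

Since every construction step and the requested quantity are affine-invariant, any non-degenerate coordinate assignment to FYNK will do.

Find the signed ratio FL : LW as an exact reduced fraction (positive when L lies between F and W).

Choose coordinates F = (0, 0), Y = (1, 0), N = (0, 1), K = (5, 3).
1. W lies on line NK with NW:WK = 3:4 ⇒ W = (15/7, 13/7)
2. L is the intersection of line YK and line FW ⇒ L = (-45/7, -39/7)
L = F + t·(W−F) with t = -3, so FL:LW = t:(1−t) = -3:4

FL:LW = -3/4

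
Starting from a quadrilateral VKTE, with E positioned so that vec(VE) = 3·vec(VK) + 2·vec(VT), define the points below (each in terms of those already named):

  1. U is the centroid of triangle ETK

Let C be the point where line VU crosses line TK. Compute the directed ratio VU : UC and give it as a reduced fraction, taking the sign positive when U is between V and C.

Assign V = (0, 0), K = (1, 0), T = (0, 1), E = (3, 2) — the answer is frame-independent, so this choice is without loss of generality.
1. U is the centroid of triangle ETK ⇒ U = (4/3, 1)
line VU meets TK at C = (4/7, 3/7)
U = V + t·(C−V) with t = 7/3, so VU:UC = 7/3:-4/3

VU:UC = -7/4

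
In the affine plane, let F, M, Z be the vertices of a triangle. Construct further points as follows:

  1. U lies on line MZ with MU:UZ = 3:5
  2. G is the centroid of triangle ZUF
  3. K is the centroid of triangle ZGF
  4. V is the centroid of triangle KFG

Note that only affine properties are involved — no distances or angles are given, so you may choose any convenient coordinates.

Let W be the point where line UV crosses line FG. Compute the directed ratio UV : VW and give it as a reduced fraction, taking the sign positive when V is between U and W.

Assign F = (0, 0), M = (1, 0), Z = (0, 1) — the answer is frame-independent, so this choice is without loss of generality.
1. U lies on line MZ with MU:UZ = 3:5 ⇒ U = (5/8, 3/8)
2. G is the centroid of triangle ZUF ⇒ G = (5/24, 11/24)
3. K is the centroid of triangle ZGF ⇒ K = (5/72, 35/72)
4. V is the centroid of triangle KFG ⇒ V = (5/54, 17/54)
line UV meets FG at W = (7/48, 77/240)
V = U + t·(W−U) with t = 10/9, so UV:VW = 10/9:-1/9

UV:VW = -10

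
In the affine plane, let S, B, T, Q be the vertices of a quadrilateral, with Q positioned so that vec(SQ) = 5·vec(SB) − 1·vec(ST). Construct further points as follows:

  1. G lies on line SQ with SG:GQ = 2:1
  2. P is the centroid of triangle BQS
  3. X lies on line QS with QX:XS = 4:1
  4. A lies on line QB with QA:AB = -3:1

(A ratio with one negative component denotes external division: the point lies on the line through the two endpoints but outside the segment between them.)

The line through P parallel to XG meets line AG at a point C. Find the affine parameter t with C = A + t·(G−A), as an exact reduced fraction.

t = 7/9

Work in coordinates with S = (0, 0), B = (1, 0), T = (0, 1), Q = (5, -1).
1. G lies on line SQ with SG:GQ = 2:1 ⇒ G = (10/3, -2/3)
2. P is the centroid of triangle BQS ⇒ P = (2, -1/3)
3. X lies on line QS with QX:XS = 4:1 ⇒ X = (1, -1/5)
4. A lies on line QB with QA:AB = -3:1 ⇒ A = (-1, 1/2)
through P parallel to XG: direction (7/3, -7/15); meets AG at C = (64/27, -11/27)
C = A + t·(G−A) with t = 7/9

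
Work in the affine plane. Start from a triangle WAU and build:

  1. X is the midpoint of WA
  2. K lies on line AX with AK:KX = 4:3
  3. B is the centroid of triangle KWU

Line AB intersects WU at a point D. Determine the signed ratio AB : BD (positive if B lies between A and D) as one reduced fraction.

Set W = (0, 0), A = (1, 0), U = (0, 1); any affine frame gives the same invariant.
1. X is the midpoint of WA ⇒ X = (1/2, 0)
2. K lies on line AX with AK:KX = 4:3 ⇒ K = (5/7, 0)
3. B is the centroid of triangle KWU ⇒ B = (5/21, 1/3)
line AB meets WU at D = (0, 7/16)
B = A + t·(D−A) with t = 16/21, so AB:BD = 16/21:5/21

AB:BD = 16/5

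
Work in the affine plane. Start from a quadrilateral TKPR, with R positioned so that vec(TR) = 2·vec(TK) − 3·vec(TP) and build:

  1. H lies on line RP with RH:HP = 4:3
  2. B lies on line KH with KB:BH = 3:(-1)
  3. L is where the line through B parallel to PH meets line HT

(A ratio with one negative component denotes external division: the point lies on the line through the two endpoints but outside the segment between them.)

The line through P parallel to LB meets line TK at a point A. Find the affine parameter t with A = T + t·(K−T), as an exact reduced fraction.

t = 1/2

Choose coordinates T = (0, 0), K = (1, 0), P = (0, 1), R = (2, -3).
1. H lies on line RP with RH:HP = 4:3 ⇒ H = (6/7, -5/7)
2. B lies on line KH with KB:BH = 3:(-1) ⇒ B = (11/14, -15/14)
3. L is where the line through B parallel to PH meets line HT ⇒ L = (3/7, -5/14)
through P parallel to LB: direction (5/14, -5/7); meets TK at A = (1/2, 0)
A = T + t·(K−T) with t = 1/2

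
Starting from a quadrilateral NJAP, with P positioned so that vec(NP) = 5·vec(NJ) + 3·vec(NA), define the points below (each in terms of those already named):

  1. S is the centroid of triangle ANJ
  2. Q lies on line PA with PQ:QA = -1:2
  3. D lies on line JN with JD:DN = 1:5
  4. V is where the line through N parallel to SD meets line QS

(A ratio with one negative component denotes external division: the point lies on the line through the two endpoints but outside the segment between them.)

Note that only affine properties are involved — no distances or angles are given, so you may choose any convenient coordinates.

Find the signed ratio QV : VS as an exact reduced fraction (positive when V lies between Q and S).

QV:VS = -21

Choose coordinates N = (0, 0), J = (1, 0), A = (0, 1), P = (5, 3).
1. S is the centroid of triangle ANJ ⇒ S = (1/3, 1/3)
2. Q lies on line PA with PQ:QA = -1:2 ⇒ Q = (10, 5)
3. D lies on line JN with JD:DN = 1:5 ⇒ D = (5/6, 0)
4. V is where the line through N parallel to SD meets line QS ⇒ V = (-3/20, 1/10)
V = Q + t·(S−Q) with t = 21/20, so QV:VS = t:(1−t) = 21/20:-1/20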